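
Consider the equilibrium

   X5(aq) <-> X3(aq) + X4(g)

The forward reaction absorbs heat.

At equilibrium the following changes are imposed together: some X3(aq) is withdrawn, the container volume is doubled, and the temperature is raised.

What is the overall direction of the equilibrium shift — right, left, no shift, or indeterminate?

Removing X3 (aq), a product, drives the reaction to the right.
Gas moles: reactants 0, products 1 (Δn_gas = +1). Expansion shifts the system toward the side with more moles of gas — to the right.
The forward reaction is endothermic. Raising T favours the endothermic direction — shift to the right.
All effects act in the same direction — net shift to the right.

right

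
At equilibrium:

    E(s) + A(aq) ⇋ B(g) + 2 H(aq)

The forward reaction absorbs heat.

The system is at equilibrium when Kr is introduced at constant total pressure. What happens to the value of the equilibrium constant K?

unchanged

The equilibrium constant depends only on temperature. This perturbation may move the position of equilibrium, but since T is unchanged, K itself is unchanged.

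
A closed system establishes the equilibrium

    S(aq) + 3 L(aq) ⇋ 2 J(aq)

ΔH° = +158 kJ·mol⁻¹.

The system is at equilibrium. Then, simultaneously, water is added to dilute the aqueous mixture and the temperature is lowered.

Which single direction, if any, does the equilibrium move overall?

Dilution lowers every aqueous concentration by the same factor. Δn_aq = 2 − 4 = -2, so the system shifts toward the side with more dissolved moles — to the left.
The forward reaction is endothermic. Lowering T favours the exothermic direction — shift to the left.
All effects act in the same direction — net shift to the left.

left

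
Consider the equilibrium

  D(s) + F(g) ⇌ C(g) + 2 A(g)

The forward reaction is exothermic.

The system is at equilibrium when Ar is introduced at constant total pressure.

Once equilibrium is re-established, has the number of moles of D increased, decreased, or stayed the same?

Adding inert gas at constant total pressure expands the volume and lowers every reacting partial pressure. With Δn_gas = 3 − 1 = +2, Q moves away from K toward the side with fewer gas moles, so the system shifts toward the side with more gas moles — to the right.
The net shift is to the right. D is a reactant, so its amount decreases.

decreases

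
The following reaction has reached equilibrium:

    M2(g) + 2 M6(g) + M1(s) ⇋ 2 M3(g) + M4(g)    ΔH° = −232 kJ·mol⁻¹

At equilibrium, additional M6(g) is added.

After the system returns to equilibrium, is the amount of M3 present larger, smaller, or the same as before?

Adding M6 (g), a reactant, drives the reaction to the right.
The net shift is to the right. M3 is a product, so its amount increases.

increases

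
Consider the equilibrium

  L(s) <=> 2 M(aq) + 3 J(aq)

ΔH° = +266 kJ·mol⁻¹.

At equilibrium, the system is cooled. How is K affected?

decreases

K depends on temperature via the van 't Hoff relation. The forward reaction is endothermic, so lowering T decreases K.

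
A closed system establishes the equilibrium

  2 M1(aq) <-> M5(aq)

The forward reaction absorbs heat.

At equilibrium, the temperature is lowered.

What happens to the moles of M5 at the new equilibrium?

decreases

The forward reaction is endothermic. Lowering T favours the exothermic direction — shift to the left.
The net shift is to the left. M5 is a product, so its amount decreases.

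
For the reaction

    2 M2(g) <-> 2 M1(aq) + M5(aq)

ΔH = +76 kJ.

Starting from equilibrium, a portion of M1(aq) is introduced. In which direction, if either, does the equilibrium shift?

left

Adding M1 (aq), a product, drives the reaction to the left.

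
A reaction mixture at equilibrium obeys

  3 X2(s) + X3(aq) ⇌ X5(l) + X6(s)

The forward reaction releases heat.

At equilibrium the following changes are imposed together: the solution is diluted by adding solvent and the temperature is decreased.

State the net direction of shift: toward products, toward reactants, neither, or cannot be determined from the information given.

cannot be determined

Dilution lowers every aqueous concentration by the same factor. Δn_aq = 0 − 1 = -1, so the system shifts toward the side with more dissolved moles — to the left.
The forward reaction is exothermic. Lowering T favours the exothermic direction — shift to the right.
The individual effects push in opposite directions; without quantitative information the net direction cannot be determined.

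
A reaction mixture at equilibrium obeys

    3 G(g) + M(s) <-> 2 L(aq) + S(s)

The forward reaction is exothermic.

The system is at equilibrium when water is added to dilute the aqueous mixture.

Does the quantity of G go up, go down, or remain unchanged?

decreases

Dilution lowers every aqueous concentration by the same factor. Δn_aq = 2 − 0 = +2, so the system shifts toward the side with more dissolved moles — to the right.
The net shift is to the right. G is a reactant, so its amount decreases.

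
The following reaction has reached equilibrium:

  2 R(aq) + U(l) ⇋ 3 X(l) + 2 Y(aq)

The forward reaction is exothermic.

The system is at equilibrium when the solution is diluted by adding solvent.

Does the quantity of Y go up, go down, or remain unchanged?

unchanged

Dilution scales every aqueous concentration by the same factor. Δn_aq = 2 − 2 = 0, so Q is unchanged — no shift.
No net shift occurs, so the amount of Y is unchanged.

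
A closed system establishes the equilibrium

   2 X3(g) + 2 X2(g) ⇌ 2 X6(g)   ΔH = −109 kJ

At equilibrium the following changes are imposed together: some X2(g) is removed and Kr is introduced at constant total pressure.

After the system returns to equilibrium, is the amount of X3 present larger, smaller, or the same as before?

increases

Removing X2 (g), a reactant, drives the reaction to the left.
Adding inert gas at constant total pressure expands the volume and lowers every reacting partial pressure. With Δn_gas = 2 − 4 = -2, Q moves away from K toward the side with fewer gas moles, so the system shifts toward the side with more gas moles — to the left.
The net shift is to the left. X3 is a reactant, so its amount increases.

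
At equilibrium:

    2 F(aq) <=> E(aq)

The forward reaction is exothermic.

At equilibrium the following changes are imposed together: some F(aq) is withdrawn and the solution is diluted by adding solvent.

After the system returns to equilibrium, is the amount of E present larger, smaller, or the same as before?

Removing F (aq), a reactant, drives the reaction to the left.
Dilution lowers every aqueous concentration by the same factor. Δn_aq = 1 − 2 = -1, so the system shifts toward the side with more dissolved moles — to the left.
The net shift is to the left. E is a product, so its amount decreases.

decreases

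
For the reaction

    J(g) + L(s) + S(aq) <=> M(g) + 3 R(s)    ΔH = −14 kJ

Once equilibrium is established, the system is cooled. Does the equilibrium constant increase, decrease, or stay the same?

increases

K depends on temperature via the van 't Hoff relation. The forward reaction is exothermic, so lowering T increases K.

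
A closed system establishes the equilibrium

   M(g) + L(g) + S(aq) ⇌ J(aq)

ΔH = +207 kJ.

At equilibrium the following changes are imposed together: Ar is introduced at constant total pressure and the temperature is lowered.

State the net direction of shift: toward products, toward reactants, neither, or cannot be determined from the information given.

Adding inert gas at constant total pressure expands the volume and lowers every reacting partial pressure. With Δn_gas = 0 − 2 = -2, Q moves away from K toward the side with fewer gas moles, so the system shifts toward the side with more gas moles — to the left.
The forward reaction is endothermic. Lowering T favours the exothermic direction — shift to the left.
All effects act in the same direction — net shift to the left.

left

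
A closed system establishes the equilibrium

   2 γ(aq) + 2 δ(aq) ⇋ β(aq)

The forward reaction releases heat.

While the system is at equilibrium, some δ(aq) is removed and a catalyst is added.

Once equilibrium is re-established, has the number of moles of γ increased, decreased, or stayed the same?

Removing δ (aq), a reactant, drives the reaction to the left.
A catalyst speeds both forward and reverse rates equally; it changes neither Q nor K — no shift from this change.
The net shift is to the left. γ is a reactant, so its amount increases.

increases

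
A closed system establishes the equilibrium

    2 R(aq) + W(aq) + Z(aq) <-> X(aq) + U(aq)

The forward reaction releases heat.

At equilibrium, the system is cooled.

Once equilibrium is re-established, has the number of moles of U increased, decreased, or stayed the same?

The forward reaction is exothermic. Lowering T favours the exothermic direction — shift to the right.
The net shift is to the right. U is a product, so its amount increases.

increases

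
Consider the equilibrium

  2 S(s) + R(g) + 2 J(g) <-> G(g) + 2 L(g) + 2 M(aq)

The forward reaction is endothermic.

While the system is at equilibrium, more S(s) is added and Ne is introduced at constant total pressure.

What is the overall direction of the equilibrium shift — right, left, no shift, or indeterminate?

S is a pure solid; its activity is 1 regardless of amount, so Q is unaffected — no shift from this change.
Adding inert gas at constant total pressure expands the volume, scaling every reacting partial pressure by the same factor. Δn_gas = 3 − 3 = 0, so Q is unchanged — no shift.
None of the changes alters Q relative to K, so there is no net shift.

no shift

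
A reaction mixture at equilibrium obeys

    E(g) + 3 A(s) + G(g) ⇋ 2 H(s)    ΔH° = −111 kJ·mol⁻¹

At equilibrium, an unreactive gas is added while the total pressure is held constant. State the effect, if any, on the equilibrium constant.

The equilibrium constant depends only on temperature. This perturbation may move the position of equilibrium, but since T is unchanged, K itself is unchanged.

unchanged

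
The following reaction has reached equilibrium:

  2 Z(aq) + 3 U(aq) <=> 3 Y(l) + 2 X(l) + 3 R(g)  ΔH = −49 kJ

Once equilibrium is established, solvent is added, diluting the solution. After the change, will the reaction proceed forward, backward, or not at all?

left

Dilution lowers every aqueous concentration by the same factor. Δn_aq = 0 − 5 = -5, so the system shifts toward the side with more dissolved moles — to the left.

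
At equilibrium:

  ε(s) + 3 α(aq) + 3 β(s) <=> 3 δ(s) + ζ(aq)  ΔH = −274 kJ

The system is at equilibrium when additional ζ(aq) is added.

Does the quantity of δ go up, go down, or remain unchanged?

decreases

Adding ζ (aq), a product, drives the reaction to the left.
The net shift is to the left. δ is a product, so its amount decreases.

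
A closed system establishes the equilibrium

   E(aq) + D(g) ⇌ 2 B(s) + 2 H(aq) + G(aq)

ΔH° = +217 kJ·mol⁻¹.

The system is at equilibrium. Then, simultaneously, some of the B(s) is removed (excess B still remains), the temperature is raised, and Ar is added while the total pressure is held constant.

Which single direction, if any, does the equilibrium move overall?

B is a pure solid; its activity is 1 regardless of amount, so Q is unaffected — no shift from this change.
The forward reaction is endothermic. Raising T favours the endothermic direction — shift to the right.
Adding inert gas at constant total pressure expands the volume and lowers every reacting partial pressure. With Δn_gas = 0 − 1 = -1, Q moves away from K toward the side with fewer gas moles, so the system shifts toward the side with more gas moles — to the left.
The individual effects push in opposite directions; without quantitative information the net direction cannot be determined.

cannot be determined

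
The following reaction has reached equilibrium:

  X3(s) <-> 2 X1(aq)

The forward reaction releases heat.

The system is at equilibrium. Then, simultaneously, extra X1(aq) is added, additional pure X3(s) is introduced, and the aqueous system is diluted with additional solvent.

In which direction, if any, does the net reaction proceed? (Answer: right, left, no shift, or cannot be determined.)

Adding X1 (aq), a product, drives the reaction to the left.
X3 is a pure solid; its activity is 1 regardless of amount, so Q is unaffected — no shift from this change.
Dilution lowers every aqueous concentration by the same factor. Δn_aq = 2 − 0 = +2, so the system shifts toward the side with more dissolved moles — to the right.
The individual effects push in opposite directions; without quantitative information the net direction cannot be determined.

cannot be determined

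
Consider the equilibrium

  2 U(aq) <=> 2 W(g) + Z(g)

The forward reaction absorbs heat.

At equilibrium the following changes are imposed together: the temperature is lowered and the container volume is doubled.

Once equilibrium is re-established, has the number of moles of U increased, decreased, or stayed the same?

cannot be determined

The forward reaction is endothermic. Lowering T favours the exothermic direction — shift to the left.
Gas moles: reactants 0, products 3 (Δn_gas = +3). Expansion shifts the system toward the side with more moles of gas — to the right.
The two effects oppose each other, so the net shift — and hence the change in U — cannot be determined from the given information.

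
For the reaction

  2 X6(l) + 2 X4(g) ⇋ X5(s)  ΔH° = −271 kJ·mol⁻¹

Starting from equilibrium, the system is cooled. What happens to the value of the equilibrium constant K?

K depends on temperature via the van 't Hoff relation. The forward reaction is exothermic, so lowering T increases K.

increases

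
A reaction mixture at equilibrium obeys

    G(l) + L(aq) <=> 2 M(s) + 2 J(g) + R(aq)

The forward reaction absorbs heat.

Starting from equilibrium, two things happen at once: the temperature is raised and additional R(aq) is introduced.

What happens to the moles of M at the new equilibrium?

The forward reaction is endothermic. Raising T favours the endothermic direction — shift to the right.
Adding R (aq), a product, drives the reaction to the left.
The two effects oppose each other, so the net shift — and hence the change in M — cannot be determined from the given information.

cannot be determined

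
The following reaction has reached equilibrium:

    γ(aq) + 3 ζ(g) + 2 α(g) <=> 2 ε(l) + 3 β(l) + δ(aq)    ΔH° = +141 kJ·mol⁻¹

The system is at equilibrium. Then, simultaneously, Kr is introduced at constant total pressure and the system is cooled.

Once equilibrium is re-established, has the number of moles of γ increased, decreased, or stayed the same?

Adding inert gas at constant total pressure expands the volume and lowers every reacting partial pressure. With Δn_gas = 0 − 5 = -5, Q moves away from K toward the side with fewer gas moles, so the system shifts toward the side with more gas moles — to the left.
The forward reaction is endothermic. Lowering T favours the exothermic direction — shift to the left.
The net shift is to the left. γ is a reactant, so its amount increases.

increases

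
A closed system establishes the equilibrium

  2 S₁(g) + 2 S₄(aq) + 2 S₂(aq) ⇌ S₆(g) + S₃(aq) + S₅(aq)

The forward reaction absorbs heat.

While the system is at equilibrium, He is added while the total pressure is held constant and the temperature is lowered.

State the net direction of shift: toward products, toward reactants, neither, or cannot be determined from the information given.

left

Adding inert gas at constant total pressure expands the volume and lowers every reacting partial pressure. With Δn_gas = 1 − 2 = -1, Q moves away from K toward the side with fewer gas moles, so the system shifts toward the side with more gas moles — to the left.
The forward reaction is endothermic. Lowering T favours the exothermic direction — shift to the left.
All effects act in the same direction — net shift to the left.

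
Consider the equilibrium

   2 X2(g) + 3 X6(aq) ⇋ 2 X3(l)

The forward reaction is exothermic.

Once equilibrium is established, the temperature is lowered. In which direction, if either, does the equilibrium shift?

right

The forward reaction is exothermic. Lowering T favours the exothermic direction — shift to the right.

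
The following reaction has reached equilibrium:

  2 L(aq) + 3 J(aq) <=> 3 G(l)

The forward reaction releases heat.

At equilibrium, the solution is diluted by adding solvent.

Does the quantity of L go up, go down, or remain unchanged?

increases

Dilution lowers every aqueous concentration by the same factor. Δn_aq = 0 − 5 = -5, so the system shifts toward the side with more dissolved moles — to the left.
The net shift is to the left. L is a reactant, so its amount increases.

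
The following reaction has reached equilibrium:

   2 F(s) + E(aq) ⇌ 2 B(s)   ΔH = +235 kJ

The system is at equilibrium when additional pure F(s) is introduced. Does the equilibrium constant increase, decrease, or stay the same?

unchanged

The equilibrium constant depends only on temperature. This perturbation changes neither the position of equilibrium nor K.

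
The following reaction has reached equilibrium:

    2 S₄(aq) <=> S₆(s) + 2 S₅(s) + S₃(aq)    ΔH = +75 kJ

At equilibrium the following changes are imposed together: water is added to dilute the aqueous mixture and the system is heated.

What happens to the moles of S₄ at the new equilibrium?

Dilution lowers every aqueous concentration by the same factor. Δn_aq = 1 − 2 = -1, so the system shifts toward the side with more dissolved moles — to the left.
The forward reaction is endothermic. Raising T favours the endothermic direction — shift to the right.
The two effects oppose each other, so the net shift — and hence the change in S₄ — cannot be determined from the given information.

cannot be determined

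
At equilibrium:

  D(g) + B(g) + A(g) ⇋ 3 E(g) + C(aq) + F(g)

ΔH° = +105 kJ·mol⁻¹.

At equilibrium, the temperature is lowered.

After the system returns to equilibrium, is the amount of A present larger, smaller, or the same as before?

The forward reaction is endothermic. Lowering T favours the exothermic direction — shift to the left.
The net shift is to the left. A is a reactant, so its amount increases.

increases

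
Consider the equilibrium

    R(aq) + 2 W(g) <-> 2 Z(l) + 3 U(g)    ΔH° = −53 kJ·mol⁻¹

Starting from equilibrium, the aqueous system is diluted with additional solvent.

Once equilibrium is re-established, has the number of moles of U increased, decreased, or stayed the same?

decreases

Dilution lowers every aqueous concentration by the same factor. Δn_aq = 0 − 1 = -1, so the system shifts toward the side with more dissolved moles — to the left.
The net shift is to the left. U is a product, so its amount decreases.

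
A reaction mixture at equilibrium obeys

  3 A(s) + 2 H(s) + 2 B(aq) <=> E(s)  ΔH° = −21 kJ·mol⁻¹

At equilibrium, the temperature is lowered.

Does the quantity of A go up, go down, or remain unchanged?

decreases

The forward reaction is exothermic. Lowering T favours the exothermic direction — shift to the right.
The net shift is to the right. A is a reactant, so its amount decreases.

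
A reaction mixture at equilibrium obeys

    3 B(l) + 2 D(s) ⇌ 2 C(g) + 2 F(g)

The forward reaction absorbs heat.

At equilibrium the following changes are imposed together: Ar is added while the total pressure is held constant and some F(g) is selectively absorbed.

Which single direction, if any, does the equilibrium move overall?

right

Adding inert gas at constant total pressure expands the volume and lowers every reacting partial pressure. With Δn_gas = 4 − 0 = +4, Q moves away from K toward the side with fewer gas moles, so the system shifts toward the side with more gas moles — to the right.
Removing F (g), a product, drives the reaction to the right.
All effects act in the same direction — net shift to the right.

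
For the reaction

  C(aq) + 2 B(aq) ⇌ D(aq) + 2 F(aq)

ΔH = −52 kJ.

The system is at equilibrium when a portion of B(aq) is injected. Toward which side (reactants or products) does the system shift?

right

Adding B (aq), a reactant, drives the reaction to the right.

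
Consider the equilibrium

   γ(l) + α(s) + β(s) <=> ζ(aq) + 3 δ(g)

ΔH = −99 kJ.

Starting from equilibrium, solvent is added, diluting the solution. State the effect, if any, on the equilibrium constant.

The equilibrium constant depends only on temperature. This perturbation may move the position of equilibrium, but since T is unchanged, K itself is unchanged.

unchanged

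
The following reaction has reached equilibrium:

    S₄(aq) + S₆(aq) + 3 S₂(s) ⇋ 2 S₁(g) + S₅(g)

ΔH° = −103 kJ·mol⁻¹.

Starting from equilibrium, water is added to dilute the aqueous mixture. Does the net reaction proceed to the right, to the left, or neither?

left

Dilution lowers every aqueous concentration by the same factor. Δn_aq = 0 − 2 = -2, so the system shifts toward the side with more dissolved moles — to the left.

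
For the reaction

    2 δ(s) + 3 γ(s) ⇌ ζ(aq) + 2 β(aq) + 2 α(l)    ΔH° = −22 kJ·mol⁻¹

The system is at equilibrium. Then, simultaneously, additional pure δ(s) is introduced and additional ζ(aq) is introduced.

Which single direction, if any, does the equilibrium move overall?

left

δ is a pure solid; its activity is 1 regardless of amount, so Q is unaffected — no shift from this change.
Adding ζ (aq), a product, drives the reaction to the left.
Only the nonzero effect(s) matter; the net shift is to the left.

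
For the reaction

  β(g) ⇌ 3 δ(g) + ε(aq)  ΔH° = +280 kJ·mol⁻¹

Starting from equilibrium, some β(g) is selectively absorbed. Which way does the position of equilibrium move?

left

Removing β (g), a reactant, drives the reaction to the left.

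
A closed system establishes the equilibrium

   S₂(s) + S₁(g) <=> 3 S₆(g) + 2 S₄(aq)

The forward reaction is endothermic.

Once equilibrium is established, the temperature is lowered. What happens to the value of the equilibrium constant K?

K depends on temperature via the van 't Hoff relation. The forward reaction is endothermic, so lowering T decreases K.

decreases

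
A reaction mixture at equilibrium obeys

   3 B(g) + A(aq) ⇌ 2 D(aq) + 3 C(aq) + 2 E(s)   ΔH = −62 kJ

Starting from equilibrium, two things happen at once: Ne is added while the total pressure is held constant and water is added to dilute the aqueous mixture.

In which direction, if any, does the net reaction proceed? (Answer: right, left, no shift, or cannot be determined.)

cannot be determined

Adding inert gas at constant total pressure expands the volume and lowers every reacting partial pressure. With Δn_gas = 0 − 3 = -3, Q moves away from K toward the side with fewer gas moles, so the system shifts toward the side with more gas moles — to the left.
Dilution lowers every aqueous concentration by the same factor. Δn_aq = 5 − 1 = +4, so the system shifts toward the side with more dissolved moles — to the right.
The individual effects push in opposite directions; without quantitative information the net direction cannot be determined.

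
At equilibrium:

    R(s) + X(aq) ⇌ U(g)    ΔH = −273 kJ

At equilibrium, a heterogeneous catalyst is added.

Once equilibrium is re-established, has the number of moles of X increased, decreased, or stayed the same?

unchanged

A catalyst speeds both forward and reverse rates equally; it changes neither Q nor K — no shift from this change.
No net shift occurs, so the amount of X is unchanged.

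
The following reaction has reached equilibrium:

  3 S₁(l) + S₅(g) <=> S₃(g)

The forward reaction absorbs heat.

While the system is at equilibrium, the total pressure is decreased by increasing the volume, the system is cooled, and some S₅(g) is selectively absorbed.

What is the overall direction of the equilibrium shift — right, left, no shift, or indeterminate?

left

Gas moles: reactants 1, products 1. Δn_gas = 0, so a volume change leaves Q equal to K — no shift from this change.
The forward reaction is endothermic. Lowering T favours the exothermic direction — shift to the left.
Removing S₅ (g), a reactant, drives the reaction to the left.
Only the nonzero effect(s) matter; the net shift is to the left.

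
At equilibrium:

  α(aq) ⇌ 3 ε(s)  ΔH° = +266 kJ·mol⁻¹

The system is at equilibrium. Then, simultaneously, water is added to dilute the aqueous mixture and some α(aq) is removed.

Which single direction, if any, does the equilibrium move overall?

left

Dilution lowers every aqueous concentration by the same factor. Δn_aq = 0 − 1 = -1, so the system shifts toward the side with more dissolved moles — to the left.
Removing α (aq), a reactant, drives the reaction to the left.
All effects act in the same direction — net shift to the left.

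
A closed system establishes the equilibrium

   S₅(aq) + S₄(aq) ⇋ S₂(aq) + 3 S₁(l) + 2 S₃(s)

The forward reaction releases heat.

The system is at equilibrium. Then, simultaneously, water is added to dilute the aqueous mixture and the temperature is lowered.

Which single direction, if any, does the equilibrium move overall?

cannot be determined

Dilution lowers every aqueous concentration by the same factor. Δn_aq = 1 − 2 = -1, so the system shifts toward the side with more dissolved moles — to the left.
The forward reaction is exothermic. Lowering T favours the exothermic direction — shift to the right.
The individual effects push in opposite directions; without quantitative information the net direction cannot be determined.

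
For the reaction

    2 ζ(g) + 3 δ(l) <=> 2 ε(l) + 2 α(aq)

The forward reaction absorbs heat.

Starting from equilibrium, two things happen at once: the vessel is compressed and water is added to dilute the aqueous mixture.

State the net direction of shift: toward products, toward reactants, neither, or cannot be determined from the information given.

Gas moles: reactants 2, products 0 (Δn_gas = -2). Compression shifts the system toward the side with fewer moles of gas — to the right.
Dilution lowers every aqueous concentration by the same factor. Δn_aq = 2 − 0 = +2, so the system shifts toward the side with more dissolved moles — to the right.
All effects act in the same direction — net shift to the right.

right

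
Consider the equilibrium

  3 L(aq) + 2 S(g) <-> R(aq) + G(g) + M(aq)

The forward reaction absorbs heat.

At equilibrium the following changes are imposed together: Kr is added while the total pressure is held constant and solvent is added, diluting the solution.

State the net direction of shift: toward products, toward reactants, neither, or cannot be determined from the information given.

Adding inert gas at constant total pressure expands the volume and lowers every reacting partial pressure. With Δn_gas = 1 − 2 = -1, Q moves away from K toward the side with fewer gas moles, so the system shifts toward the side with more gas moles — to the left.
Dilution lowers every aqueous concentration by the same factor. Δn_aq = 2 − 3 = -1, so the system shifts toward the side with more dissolved moles — to the left.
All effects act in the same direction — net shift to the left.

left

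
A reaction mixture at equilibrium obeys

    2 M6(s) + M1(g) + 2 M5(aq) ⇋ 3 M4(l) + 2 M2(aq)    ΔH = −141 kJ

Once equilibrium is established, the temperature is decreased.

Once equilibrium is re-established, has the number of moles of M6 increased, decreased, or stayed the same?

The forward reaction is exothermic. Lowering T favours the exothermic direction — shift to the right.
The net shift is to the right. M6 is a reactant, so its amount decreases.

decreases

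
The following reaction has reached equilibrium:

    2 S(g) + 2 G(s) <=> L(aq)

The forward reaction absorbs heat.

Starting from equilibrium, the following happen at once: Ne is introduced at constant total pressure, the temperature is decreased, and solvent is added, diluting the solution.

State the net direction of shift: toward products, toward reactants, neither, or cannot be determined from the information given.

Adding inert gas at constant total pressure expands the volume and lowers every reacting partial pressure. With Δn_gas = 0 − 2 = -2, Q moves away from K toward the side with fewer gas moles, so the system shifts toward the side with more gas moles — to the left.
The forward reaction is endothermic. Lowering T favours the exothermic direction — shift to the left.
Dilution lowers every aqueous concentration by the same factor. Δn_aq = 1 − 0 = +1, so the system shifts toward the side with more dissolved moles — to the right.
The individual effects push in opposite directions; without quantitative information the net direction cannot be determined.

cannot be determined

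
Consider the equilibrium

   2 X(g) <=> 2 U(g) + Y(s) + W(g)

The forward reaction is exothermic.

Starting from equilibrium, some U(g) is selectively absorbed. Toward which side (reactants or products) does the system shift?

right

Removing U (g), a product, drives the reaction to the right.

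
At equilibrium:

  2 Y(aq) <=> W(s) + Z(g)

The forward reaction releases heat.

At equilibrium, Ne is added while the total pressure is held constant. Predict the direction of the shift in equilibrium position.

right

Adding inert gas at constant total pressure expands the volume and lowers every reacting partial pressure. With Δn_gas = 1 − 0 = +1, Q moves away from K toward the side with fewer gas moles, so the system shifts toward the side with more gas moles — to the right.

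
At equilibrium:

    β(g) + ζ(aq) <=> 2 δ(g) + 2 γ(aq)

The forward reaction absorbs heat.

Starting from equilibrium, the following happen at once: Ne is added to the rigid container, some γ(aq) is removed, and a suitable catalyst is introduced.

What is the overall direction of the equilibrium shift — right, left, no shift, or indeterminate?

right

At constant volume, adding an inert gas leaves every reacting species' partial pressure unchanged, so Q is unchanged — no shift from this change.
Removing γ (aq), a product, drives the reaction to the right.
A catalyst speeds both forward and reverse rates equally; it changes neither Q nor K — no shift from this change.
Only the nonzero effect(s) matter; the net shift is to the right.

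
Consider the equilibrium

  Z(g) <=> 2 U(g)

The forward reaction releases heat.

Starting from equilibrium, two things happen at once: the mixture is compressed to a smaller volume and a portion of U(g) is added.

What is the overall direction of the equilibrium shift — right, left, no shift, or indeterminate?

Gas moles: reactants 1, products 2 (Δn_gas = +1). Compression shifts the system toward the side with fewer moles of gas — to the left.
Adding U (g), a product, drives the reaction to the left.
All effects act in the same direction — net shift to the left.

left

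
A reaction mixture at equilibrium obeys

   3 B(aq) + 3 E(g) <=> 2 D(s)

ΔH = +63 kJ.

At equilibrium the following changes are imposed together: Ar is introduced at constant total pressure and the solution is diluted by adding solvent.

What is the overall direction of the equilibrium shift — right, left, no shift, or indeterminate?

Adding inert gas at constant total pressure expands the volume and lowers every reacting partial pressure. With Δn_gas = 0 − 3 = -3, Q moves away from K toward the side with fewer gas moles, so the system shifts toward the side with more gas moles — to the left.
Dilution lowers every aqueous concentration by the same factor. Δn_aq = 0 − 3 = -3, so the system shifts toward the side with more dissolved moles — to the left.
All effects act in the same direction — net shift to the left.

left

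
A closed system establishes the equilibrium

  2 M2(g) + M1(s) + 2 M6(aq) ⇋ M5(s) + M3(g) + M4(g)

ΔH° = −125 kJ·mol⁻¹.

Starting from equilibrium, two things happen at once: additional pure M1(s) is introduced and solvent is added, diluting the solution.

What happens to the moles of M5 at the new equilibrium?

M1 is a pure solid; its activity is 1 regardless of amount, so Q is unaffected — no shift from this change.
Dilution lowers every aqueous concentration by the same factor. Δn_aq = 0 − 2 = -2, so the system shifts toward the side with more dissolved moles — to the left.
The net shift is to the left. M5 is a product, so its amount decreases.

decreases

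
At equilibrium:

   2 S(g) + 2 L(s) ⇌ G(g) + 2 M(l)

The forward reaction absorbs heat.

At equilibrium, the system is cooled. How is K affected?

decreases

K depends on temperature via the van 't Hoff relation. The forward reaction is endothermic, so lowering T decreases K.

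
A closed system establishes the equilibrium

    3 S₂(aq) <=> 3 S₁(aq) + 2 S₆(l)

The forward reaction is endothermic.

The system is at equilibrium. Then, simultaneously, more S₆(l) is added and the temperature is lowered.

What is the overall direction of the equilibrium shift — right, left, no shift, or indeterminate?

S₆ is a pure liquid; its activity is 1 regardless of amount, so Q is unaffected — no shift from this change.
The forward reaction is endothermic. Lowering T favours the exothermic direction — shift to the left.
Only the nonzero effect(s) matter; the net shift is to the left.

left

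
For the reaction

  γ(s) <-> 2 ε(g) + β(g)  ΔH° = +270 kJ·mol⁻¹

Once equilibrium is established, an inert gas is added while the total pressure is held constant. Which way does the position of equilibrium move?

Adding inert gas at constant total pressure expands the volume and lowers every reacting partial pressure. With Δn_gas = 3 − 0 = +3, Q moves away from K toward the side with fewer gas moles, so the system shifts toward the side with more gas moles — to the right.

right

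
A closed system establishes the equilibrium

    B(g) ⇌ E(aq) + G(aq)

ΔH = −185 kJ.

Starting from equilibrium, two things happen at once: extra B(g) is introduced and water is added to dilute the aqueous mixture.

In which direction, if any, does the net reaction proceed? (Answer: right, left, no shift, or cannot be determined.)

right

Adding B (g), a reactant, drives the reaction to the right.
Dilution lowers every aqueous concentration by the same factor. Δn_aq = 2 − 0 = +2, so the system shifts toward the side with more dissolved moles — to the right.
All effects act in the same direction — net shift to the right.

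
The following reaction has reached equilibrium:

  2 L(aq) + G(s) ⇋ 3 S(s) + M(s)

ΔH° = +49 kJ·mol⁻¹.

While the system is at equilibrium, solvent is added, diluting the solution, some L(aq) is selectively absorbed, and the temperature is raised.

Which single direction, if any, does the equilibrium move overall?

cannot be determined

Dilution lowers every aqueous concentration by the same factor. Δn_aq = 0 − 2 = -2, so the system shifts toward the side with more dissolved moles — to the left.
Removing L (aq), a reactant, drives the reaction to the left.
The forward reaction is endothermic. Raising T favours the endothermic direction — shift to the right.
The individual effects push in opposite directions; without quantitative information the net direction cannot be determined.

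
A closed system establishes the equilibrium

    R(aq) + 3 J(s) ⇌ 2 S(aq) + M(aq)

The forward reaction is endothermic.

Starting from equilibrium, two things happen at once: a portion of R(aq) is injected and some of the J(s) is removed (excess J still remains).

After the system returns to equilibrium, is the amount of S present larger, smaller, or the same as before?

Adding R (aq), a reactant, drives the reaction to the right.
J is a pure solid; its activity is 1 regardless of amount, so Q is unaffected — no shift from this change.
The net shift is to the right. S is a product, so its amount increases.

increases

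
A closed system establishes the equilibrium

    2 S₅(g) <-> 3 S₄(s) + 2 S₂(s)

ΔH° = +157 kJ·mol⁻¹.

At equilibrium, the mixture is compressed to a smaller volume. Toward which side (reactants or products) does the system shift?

right

Gas moles: reactants 2, products 0 (Δn_gas = -2). Compression shifts the system toward the side with fewer moles of gas — to the right.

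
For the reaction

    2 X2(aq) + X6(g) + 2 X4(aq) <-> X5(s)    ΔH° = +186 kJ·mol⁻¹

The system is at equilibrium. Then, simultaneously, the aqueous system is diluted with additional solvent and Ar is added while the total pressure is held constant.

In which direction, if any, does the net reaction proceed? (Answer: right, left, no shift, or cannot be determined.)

Dilution lowers every aqueous concentration by the same factor. Δn_aq = 0 − 4 = -4, so the system shifts toward the side with more dissolved moles — to the left.
Adding inert gas at constant total pressure expands the volume and lowers every reacting partial pressure. With Δn_gas = 0 − 1 = -1, Q moves away from K toward the side with fewer gas moles, so the system shifts toward the side with more gas moles — to the left.
All effects act in the same direction — net shift to the left.

left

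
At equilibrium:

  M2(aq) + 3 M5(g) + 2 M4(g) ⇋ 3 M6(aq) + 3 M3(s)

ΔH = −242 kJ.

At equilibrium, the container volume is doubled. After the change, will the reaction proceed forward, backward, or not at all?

left

Gas moles: reactants 5, products 0 (Δn_gas = -5). Expansion shifts the system toward the side with more moles of gas — to the left.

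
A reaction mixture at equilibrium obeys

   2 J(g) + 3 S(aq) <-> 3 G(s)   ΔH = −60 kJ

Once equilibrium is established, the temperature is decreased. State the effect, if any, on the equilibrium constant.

increases

K depends on temperature via the van 't Hoff relation. The forward reaction is exothermic, so lowering T increases K.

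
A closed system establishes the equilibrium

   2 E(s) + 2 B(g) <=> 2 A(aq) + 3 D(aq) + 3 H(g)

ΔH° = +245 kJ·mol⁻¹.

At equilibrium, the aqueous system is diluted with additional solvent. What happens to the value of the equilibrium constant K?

The equilibrium constant depends only on temperature. This perturbation may move the position of equilibrium, but since T is unchanged, K itself is unchanged.

unchanged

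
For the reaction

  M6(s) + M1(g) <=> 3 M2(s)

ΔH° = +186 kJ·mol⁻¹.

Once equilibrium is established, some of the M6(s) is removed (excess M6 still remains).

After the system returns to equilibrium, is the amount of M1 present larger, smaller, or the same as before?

M6 is a pure solid; its activity is 1 regardless of amount, so Q is unaffected — no shift from this change.
No net shift occurs, so the amount of M1 is unchanged.

unchanged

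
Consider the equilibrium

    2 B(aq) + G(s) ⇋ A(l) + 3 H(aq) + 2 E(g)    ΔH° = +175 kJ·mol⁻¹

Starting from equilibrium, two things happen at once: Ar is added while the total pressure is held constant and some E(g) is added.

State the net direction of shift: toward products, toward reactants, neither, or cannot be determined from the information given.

Adding inert gas at constant total pressure expands the volume and lowers every reacting partial pressure. With Δn_gas = 2 − 0 = +2, Q moves away from K toward the side with fewer gas moles, so the system shifts toward the side with more gas moles — to the right.
Adding E (g), a product, drives the reaction to the left.
The individual effects push in opposite directions; without quantitative information the net direction cannot be determined.

cannot be determined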